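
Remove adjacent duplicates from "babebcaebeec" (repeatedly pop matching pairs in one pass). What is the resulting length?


Input: babebcaebeec
Stack-based adjacent duplicate removal:
  Read 'b': push. Stack: b
  Read 'a': push. Stack: ba
  Read 'b': push. Stack: bab
  Read 'e': push. Stack: babe
  Read 'b': push. Stack: babeb
  Read 'c': push. Stack: babebc
  Read 'a': push. Stack: babebca
  Read 'e': push. Stack: babebcae
  Read 'b': push. Stack: babebcaeb
  Read 'e': push. Stack: babebcaebe
  Read 'e': matches stack top 'e' => pop. Stack: babebcaeb
  Read 'c': push. Stack: babebcaebc
Final stack: "babebcaebc" (length 10)

10


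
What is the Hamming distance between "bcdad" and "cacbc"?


Comparing "bcdad" and "cacbc" position by position:
  Position 0: 'b' vs 'c' => differ
  Position 1: 'c' vs 'a' => differ
  Position 2: 'd' vs 'c' => differ
  Position 3: 'a' vs 'b' => differ
  Position 4: 'd' vs 'c' => differ
Total differences (Hamming distance): 5

5


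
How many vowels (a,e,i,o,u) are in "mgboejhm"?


Input: mgboejhm
Checking each character:
  'm' at position 0: consonant
  'g' at position 1: consonant
  'b' at position 2: consonant
  'o' at position 3: vowel (running total: 1)
  'e' at position 4: vowel (running total: 2)
  'j' at position 5: consonant
  'h' at position 6: consonant
  'm' at position 7: consonant
Total vowels: 2

2


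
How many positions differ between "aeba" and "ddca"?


Comparing "aeba" and "ddca" position by position:
  Position 0: 'a' vs 'd' => DIFFER
  Position 1: 'e' vs 'd' => DIFFER
  Position 2: 'b' vs 'c' => DIFFER
  Position 3: 'a' vs 'a' => same
Positions that differ: 3

3


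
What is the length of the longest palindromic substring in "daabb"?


Input: "daabb"
Checking substrings for palindromes:
  [1:3] "aa" (len 2) => palindrome
  [3:5] "bb" (len 2) => palindrome
Longest palindromic substring: "aa" with length 2

2


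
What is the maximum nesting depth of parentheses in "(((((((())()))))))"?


Input: "(((((((())()))))))"
Tracking depth:
  Position 0 '(': depth becomes 1
  Position 1 '(': depth becomes 2
  Position 2 '(': depth becomes 3
  Position 3 '(': depth becomes 4
  Position 4 '(': depth becomes 5
  Position 5 '(': depth becomes 6
  Position 6 '(': depth becomes 7
  Position 7 '(': depth becomes 8
  Position 8 ')': depth becomes 7
  Position 9 ')': depth becomes 6
  Position 10 '(': depth becomes 7
  Position 11 ')': depth becomes 6
  Position 12 ')': depth becomes 5
  Position 13 ')': depth becomes 4
  Position 14 ')': depth becomes 3
  Position 15 ')': depth becomes 2
  Position 16 ')': depth becomes 1
  Position 17 ')': depth becomes 0
Maximum depth reached: 8

8


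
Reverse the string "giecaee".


Input: giecaee
Reading characters right to left:
  Position 6: 'e'
  Position 5: 'e'
  Position 4: 'a'
  Position 3: 'c'
  Position 2: 'e'
  Position 1: 'i'
  Position 0: 'g'
Reversed: eeaceig

eeaceig


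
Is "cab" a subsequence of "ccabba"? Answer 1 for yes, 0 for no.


Check if "cab" is a subsequence of "ccabba"
Greedy scan:
  Position 0 ('c'): matches sub[0] = 'c'
  Position 1 ('c'): no match needed
  Position 2 ('a'): matches sub[1] = 'a'
  Position 3 ('b'): matches sub[2] = 'b'
  Position 4 ('b'): no match needed
  Position 5 ('a'): no match needed
All 3 characters matched => is a subsequence

1


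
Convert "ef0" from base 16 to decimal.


Input: "ef0" in base 16
Positional expansion:
  Digit 'e' (value 14) x 16^2 = 3584
  Digit 'f' (value 15) x 16^1 = 240
  Digit '0' (value 0) x 16^0 = 0
Sum = 3824

3824


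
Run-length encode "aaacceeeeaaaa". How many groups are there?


Input: aaacceeeeaaaa
Scanning for consecutive runs:
  Group 1: 'a' x 3 (positions 0-2)
  Group 2: 'c' x 2 (positions 3-4)
  Group 3: 'e' x 4 (positions 5-8)
  Group 4: 'a' x 4 (positions 9-12)
Total groups: 4

4


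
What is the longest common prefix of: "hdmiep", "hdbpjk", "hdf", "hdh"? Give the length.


Words: hdmiep, hdbpjk, hdf, hdh
  Position 0: all 'h' => match
  Position 1: all 'd' => match
  Position 2: ('m', 'b', 'f', 'h') => mismatch, stop
LCP = "hd" (length 2)

2


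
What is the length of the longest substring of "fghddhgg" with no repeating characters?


Input: "fghddhgg"
Sliding window (track last position of each char):
  Position 0 ('f'): window [0,0] length 1 -- new best
  Position 1 ('g'): window [0,1] length 2 -- new best
  Position 2 ('h'): window [0,2] length 3 -- new best
  Position 3 ('d'): window [0,3] length 4 -- new best
  Position 4 ('d'): repeat (last at 3), move window start to 4
  Position 4 ('d'): window [4,4] length 1
  Position 5 ('h'): window [4,5] length 2
  Position 6 ('g'): window [4,6] length 3
  Position 7 ('g'): repeat (last at 6), move window start to 7
  Position 7 ('g'): window [7,7] length 1
Longest substring with no repeats: "fghd" with length 4

4


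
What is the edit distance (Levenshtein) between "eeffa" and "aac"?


Computing edit distance: "eeffa" -> "aac"
DP table:
           a    a    c
      0    1    2    3
  e   1    1    2    3
  e   2    2    2    3
  f   3    3    3    3
  f   4    4    4    4
  a   5    4    4    5
Edit distance = dp[5][3] = 5

5


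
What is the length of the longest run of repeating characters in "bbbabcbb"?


Input: "bbbabcbb"
Scanning for longest run:
  Position 1 ('b'): continues run of 'b', length=2
  Position 2 ('b'): continues run of 'b', length=3
  Position 3 ('a'): new char, reset run to 1
  Position 4 ('b'): new char, reset run to 1
  Position 5 ('c'): new char, reset run to 1
  Position 6 ('b'): new char, reset run to 1
  Position 7 ('b'): continues run of 'b', length=2
Longest run: 'b' with length 3

3


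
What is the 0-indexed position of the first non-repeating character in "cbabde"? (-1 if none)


Input: cbabde
Character frequencies:
  'a': 1
  'b': 2
  'c': 1
  'd': 1
  'e': 1
Scanning left to right for freq == 1:
  Position 0 ('c'): unique! => answer = 0

0


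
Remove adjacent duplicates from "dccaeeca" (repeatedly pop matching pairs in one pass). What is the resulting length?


Input: dccaeeca
Stack-based adjacent duplicate removal:
  Read 'd': push. Stack: d
  Read 'c': push. Stack: dc
  Read 'c': matches stack top 'c' => pop. Stack: d
  Read 'a': push. Stack: da
  Read 'e': push. Stack: dae
  Read 'e': matches stack top 'e' => pop. Stack: da
  Read 'c': push. Stack: dac
  Read 'a': push. Stack: daca
Final stack: "daca" (length 4)

4


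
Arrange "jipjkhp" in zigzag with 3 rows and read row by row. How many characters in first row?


Zigzag "jipjkhp" into 3 rows:
Placing characters:
  'j' => row 0
  'i' => row 1
  'p' => row 2
  'j' => row 1
  'k' => row 0
  'h' => row 1
  'p' => row 2
Rows:
  Row 0: "jk"
  Row 1: "ijh"
  Row 2: "pp"
First row length: 2

2


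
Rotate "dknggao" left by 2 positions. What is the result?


Input: "dknggao", rotate left by 2
First 2 characters: "dk"
Remaining characters: "nggao"
Concatenate remaining + first: "nggao" + "dk" = "nggaodk"

nggaodk


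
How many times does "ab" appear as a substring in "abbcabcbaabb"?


Searching for "ab" in "abbcabcbaabb"
Scanning each position:
  Position 0: "ab" => MATCH
  Position 1: "bb" => no
  Position 2: "bc" => no
  Position 3: "ca" => no
  Position 4: "ab" => MATCH
  Position 5: "bc" => no
  Position 6: "cb" => no
  Position 7: "ba" => no
  Position 8: "aa" => no
  Position 9: "ab" => MATCH
  Position 10: "bb" => no
Total occurrences: 3

3


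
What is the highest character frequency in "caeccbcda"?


Input: caeccbcda
Character counts:
  'a': 2
  'b': 1
  'c': 4
  'd': 1
  'e': 1
Maximum frequency: 4

4


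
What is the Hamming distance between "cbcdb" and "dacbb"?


Comparing "cbcdb" and "dacbb" position by position:
  Position 0: 'c' vs 'd' => differ
  Position 1: 'b' vs 'a' => differ
  Position 2: 'c' vs 'c' => same
  Position 3: 'd' vs 'b' => differ
  Position 4: 'b' vs 'b' => same
Total differences (Hamming distance): 3

3


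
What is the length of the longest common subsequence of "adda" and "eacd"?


LCS of "adda" and "eacd"
DP table:
           e    a    c    d
      0    0    0    0    0
  a   0    0    1    1    1
  d   0    0    1    1    2
  d   0    0    1    1    2
  a   0    0    1    1    2
LCS length = dp[4][4] = 2

2


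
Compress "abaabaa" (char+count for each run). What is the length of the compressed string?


Input: abaabaa
Runs:
  'a' x 1 => "a1"
  'b' x 1 => "b1"
  'a' x 2 => "a2"
  'b' x 1 => "b1"
  'a' x 2 => "a2"
Compressed: "a1b1a2b1a2"
Compressed length: 10

10


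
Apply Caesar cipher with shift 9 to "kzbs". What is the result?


Caesar cipher: shift "kzbs" by 9
  'k' (pos 10) + 9 = pos 19 = 't'
  'z' (pos 25) + 9 = pos 8 = 'i'
  'b' (pos 1) + 9 = pos 10 = 'k'
  's' (pos 18) + 9 = pos 1 = 'b'
Result: tikb

tikb


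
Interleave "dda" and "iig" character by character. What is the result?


Interleaving "dda" and "iig":
  Position 0: 'd' from first, 'i' from second => "di"
  Position 1: 'd' from first, 'i' from second => "di"
  Position 2: 'a' from first, 'g' from second => "ag"
Result: didiag

didiag


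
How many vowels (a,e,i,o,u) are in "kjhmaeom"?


Input: kjhmaeom
Checking each character:
  'k' at position 0: consonant
  'j' at position 1: consonant
  'h' at position 2: consonant
  'm' at position 3: consonant
  'a' at position 4: vowel (running total: 1)
  'e' at position 5: vowel (running total: 2)
  'o' at position 6: vowel (running total: 3)
  'm' at position 7: consonant
Total vowels: 3

3


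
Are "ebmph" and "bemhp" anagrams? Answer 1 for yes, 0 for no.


Strings: "ebmph", "bemhp"
Sorted first:  behmp
Sorted second: behmp
Sorted forms match => anagrams

1


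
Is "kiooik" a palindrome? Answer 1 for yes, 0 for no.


Input: kiooik
Reversed: kiooik
  Compare pos 0 ('k') with pos 5 ('k'): match
  Compare pos 1 ('i') with pos 4 ('i'): match
  Compare pos 2 ('o') with pos 3 ('o'): match
Result: palindrome

1


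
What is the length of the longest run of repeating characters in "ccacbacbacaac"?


Input: "ccacbacbacaac"
Scanning for longest run:
  Position 1 ('c'): continues run of 'c', length=2
  Position 2 ('a'): new char, reset run to 1
  Position 3 ('c'): new char, reset run to 1
  Position 4 ('b'): new char, reset run to 1
  Position 5 ('a'): new char, reset run to 1
  Position 6 ('c'): new char, reset run to 1
  Position 7 ('b'): new char, reset run to 1
  Position 8 ('a'): new char, reset run to 1
  Position 9 ('c'): new char, reset run to 1
  Position 10 ('a'): new char, reset run to 1
  Position 11 ('a'): continues run of 'a', length=2
  Position 12 ('c'): new char, reset run to 1
Longest run: 'c' with length 2

2


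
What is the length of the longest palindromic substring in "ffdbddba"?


Input: "ffdbddba"
Checking substrings for palindromes:
  [3:7] "bddb" (len 4) => palindrome
  [2:5] "dbd" (len 3) => palindrome
  [0:2] "ff" (len 2) => palindrome
  [4:6] "dd" (len 2) => palindrome
Longest palindromic substring: "bddb" with length 4

4


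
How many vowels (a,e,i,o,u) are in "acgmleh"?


Input: acgmleh
Checking each character:
  'a' at position 0: vowel (running total: 1)
  'c' at position 1: consonant
  'g' at position 2: consonant
  'm' at position 3: consonant
  'l' at position 4: consonant
  'e' at position 5: vowel (running total: 2)
  'h' at position 6: consonant
Total vowels: 2

2


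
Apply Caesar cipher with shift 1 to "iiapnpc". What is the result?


Caesar cipher: shift "iiapnpc" by 1
  'i' (pos 8) + 1 = pos 9 = 'j'
  'i' (pos 8) + 1 = pos 9 = 'j'
  'a' (pos 0) + 1 = pos 1 = 'b'
  'p' (pos 15) + 1 = pos 16 = 'q'
  'n' (pos 13) + 1 = pos 14 = 'o'
  'p' (pos 15) + 1 = pos 16 = 'q'
  'c' (pos 2) + 1 = pos 3 = 'd'
Result: jjbqoqd

jjbqoqd


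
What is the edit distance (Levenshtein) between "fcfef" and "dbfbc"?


Computing edit distance: "fcfef" -> "dbfbc"
DP table:
           d    b    f    b    c
      0    1    2    3    4    5
  f   1    1    2    2    3    4
  c   2    2    2    3    3    3
  f   3    3    3    2    3    4
  e   4    4    4    3    3    4
  f   5    5    5    4    4    4
Edit distance = dp[5][5] = 4

4


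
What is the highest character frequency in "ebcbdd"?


Input: ebcbdd
Character counts:
  'b': 2
  'c': 1
  'd': 2
  'e': 1
Maximum frequency: 2

2


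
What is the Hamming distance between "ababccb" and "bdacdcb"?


Comparing "ababccb" and "bdacdcb" position by position:
  Position 0: 'a' vs 'b' => differ
  Position 1: 'b' vs 'd' => differ
  Position 2: 'a' vs 'a' => same
  Position 3: 'b' vs 'c' => differ
  Position 4: 'c' vs 'd' => differ
  Position 5: 'c' vs 'c' => same
  Position 6: 'b' vs 'b' => same
Total differences (Hamming distance): 4

4


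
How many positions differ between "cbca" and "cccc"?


Comparing "cbca" and "cccc" position by position:
  Position 0: 'c' vs 'c' => same
  Position 1: 'b' vs 'c' => DIFFER
  Position 2: 'c' vs 'c' => same
  Position 3: 'a' vs 'c' => DIFFER
Positions that differ: 2

2


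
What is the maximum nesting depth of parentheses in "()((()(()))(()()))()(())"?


Input: "()((()(()))(()()))()(())"
Tracking depth:
  Position 0 '(': depth becomes 1
  Position 1 ')': depth becomes 0
  Position 2 '(': depth becomes 1
  Position 3 '(': depth becomes 2
  Position 4 '(': depth becomes 3
  Position 5 ')': depth becomes 2
  Position 6 '(': depth becomes 3
  Position 7 '(': depth becomes 4
  Position 8 ')': depth becomes 3
  Position 9 ')': depth becomes 2
  Position 10 ')': depth becomes 1
  Position 11 '(': depth becomes 2
  Position 12 '(': depth becomes 3
  Position 13 ')': depth becomes 2
  Position 14 '(': depth becomes 3
  Position 15 ')': depth becomes 2
  Position 16 ')': depth becomes 1
  Position 17 ')': depth becomes 0
  Position 18 '(': depth becomes 1
  Position 19 ')': depth becomes 0
  Position 20 '(': depth becomes 1
  Position 21 '(': depth becomes 2
  Position 22 ')': depth becomes 1
  Position 23 ')': depth becomes 0
Maximum depth reached: 4

4


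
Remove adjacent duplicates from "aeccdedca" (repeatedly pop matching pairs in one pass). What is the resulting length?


Input: aeccdedca
Stack-based adjacent duplicate removal:
  Read 'a': push. Stack: a
  Read 'e': push. Stack: ae
  Read 'c': push. Stack: aec
  Read 'c': matches stack top 'c' => pop. Stack: ae
  Read 'd': push. Stack: aed
  Read 'e': push. Stack: aede
  Read 'd': push. Stack: aeded
  Read 'c': push. Stack: aededc
  Read 'a': push. Stack: aededca
Final stack: "aededca" (length 7)

7


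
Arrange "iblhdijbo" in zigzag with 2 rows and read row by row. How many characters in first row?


Zigzag "iblhdijbo" into 2 rows:
Placing characters:
  'i' => row 0
  'b' => row 1
  'l' => row 0
  'h' => row 1
  'd' => row 0
  'i' => row 1
  'j' => row 0
  'b' => row 1
  'o' => row 0
Rows:
  Row 0: "ildjo"
  Row 1: "bhib"
First row length: 5

5


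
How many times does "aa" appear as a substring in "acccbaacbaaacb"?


Searching for "aa" in "acccbaacbaaacb"
Scanning each position:
  Position 0: "ac" => no
  Position 1: "cc" => no
  Position 2: "cc" => no
  Position 3: "cb" => no
  Position 4: "ba" => no
  Position 5: "aa" => MATCH
  Position 6: "ac" => no
  Position 7: "cb" => no
  Position 8: "ba" => no
  Position 9: "aa" => MATCH
  Position 10: "aa" => MATCH
  Position 11: "ac" => no
  Position 12: "cb" => no
Total occurrences: 3

3


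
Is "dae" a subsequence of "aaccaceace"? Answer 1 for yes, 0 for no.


Check if "dae" is a subsequence of "aaccaceace"
Greedy scan:
  Position 0 ('a'): no match needed
  Position 1 ('a'): no match needed
  Position 2 ('c'): no match needed
  Position 3 ('c'): no match needed
  Position 4 ('a'): no match needed
  Position 5 ('c'): no match needed
  Position 6 ('e'): no match needed
  Position 7 ('a'): no match needed
  Position 8 ('c'): no match needed
  Position 9 ('e'): no match needed
Only matched 0/3 characters => not a subsequence

0


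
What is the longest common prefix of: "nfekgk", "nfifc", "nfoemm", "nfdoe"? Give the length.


Words: nfekgk, nfifc, nfoemm, nfdoe
  Position 0: all 'n' => match
  Position 1: all 'f' => match
  Position 2: ('e', 'i', 'o', 'd') => mismatch, stop
LCP = "nf" (length 2)

2


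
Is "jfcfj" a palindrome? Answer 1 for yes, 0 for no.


Input: jfcfj
Reversed: jfcfj
  Compare pos 0 ('j') with pos 4 ('j'): match
  Compare pos 1 ('f') with pos 3 ('f'): match
Result: palindrome

1


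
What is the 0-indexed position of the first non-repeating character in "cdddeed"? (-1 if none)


Input: cdddeed
Character frequencies:
  'c': 1
  'd': 4
  'e': 2
Scanning left to right for freq == 1:
  Position 0 ('c'): unique! => answer = 0

0


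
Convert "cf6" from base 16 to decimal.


Input: "cf6" in base 16
Positional expansion:
  Digit 'c' (value 12) x 16^2 = 3072
  Digit 'f' (value 15) x 16^1 = 240
  Digit '6' (value 6) x 16^0 = 6
Sum = 3318

3318


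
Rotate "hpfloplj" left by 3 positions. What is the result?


Input: "hpfloplj", rotate left by 3
First 3 characters: "hpf"
Remaining characters: "loplj"
Concatenate remaining + first: "loplj" + "hpf" = "lopljhpf"

lopljhpf


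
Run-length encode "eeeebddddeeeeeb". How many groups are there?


Input: eeeebddddeeeeeb
Scanning for consecutive runs:
  Group 1: 'e' x 4 (positions 0-3)
  Group 2: 'b' x 1 (positions 4-4)
  Group 3: 'd' x 4 (positions 5-8)
  Group 4: 'e' x 5 (positions 9-13)
  Group 5: 'b' x 1 (positions 14-14)
Total groups: 5

5


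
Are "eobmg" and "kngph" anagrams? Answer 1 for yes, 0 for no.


Strings: "eobmg", "kngph"
Sorted first:  begmo
Sorted second: ghknp
Differ at position 0: 'b' vs 'g' => not anagrams

0


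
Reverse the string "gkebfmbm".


Input: gkebfmbm
Reading characters right to left:
  Position 7: 'm'
  Position 6: 'b'
  Position 5: 'm'
  Position 4: 'f'
  Position 3: 'b'
  Position 2: 'e'
  Position 1: 'k'
  Position 0: 'g'
Reversed: mbmfbekg

mbmfbekg


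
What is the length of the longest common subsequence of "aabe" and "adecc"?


LCS of "aabe" and "adecc"
DP table:
           a    d    e    c    c
      0    0    0    0    0    0
  a   0    1    1    1    1    1
  a   0    1    1    1    1    1
  b   0    1    1    1    1    1
  e   0    1    1    2    2    2
LCS length = dp[4][5] = 2

2


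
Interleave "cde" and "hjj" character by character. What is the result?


Interleaving "cde" and "hjj":
  Position 0: 'c' from first, 'h' from second => "ch"
  Position 1: 'd' from first, 'j' from second => "dj"
  Position 2: 'e' from first, 'j' from second => "ej"
Result: chdjej

chdjej


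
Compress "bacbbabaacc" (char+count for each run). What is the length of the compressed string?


Input: bacbbabaacc
Runs:
  'b' x 1 => "b1"
  'a' x 1 => "a1"
  'c' x 1 => "c1"
  'b' x 2 => "b2"
  'a' x 1 => "a1"
  'b' x 1 => "b1"
  'a' x 2 => "a2"
  'c' x 2 => "c2"
Compressed: "b1a1c1b2a1b1a2c2"
Compressed length: 16

16


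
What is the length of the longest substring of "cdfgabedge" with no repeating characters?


Input: "cdfgabedge"
Sliding window (track last position of each char):
  Position 0 ('c'): window [0,0] length 1 -- new best
  Position 1 ('d'): window [0,1] length 2 -- new best
  Position 2 ('f'): window [0,2] length 3 -- new best
  Position 3 ('g'): window [0,3] length 4 -- new best
  Position 4 ('a'): window [0,4] length 5 -- new best
  Position 5 ('b'): window [0,5] length 6 -- new best
  Position 6 ('e'): window [0,6] length 7 -- new best
  Position 7 ('d'): repeat (last at 1), move window start to 2
  Position 7 ('d'): window [2,7] length 6
  Position 8 ('g'): repeat (last at 3), move window start to 4
  Position 8 ('g'): window [4,8] length 5
  Position 9 ('e'): repeat (last at 6), move window start to 7
  Position 9 ('e'): window [7,9] length 3
Longest substring with no repeats: "cdfgabe" with length 7

7


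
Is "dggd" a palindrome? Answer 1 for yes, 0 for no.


Input: dggd
Reversed: dggd
  Compare pos 0 ('d') with pos 3 ('d'): match
  Compare pos 1 ('g') with pos 2 ('g'): match
Result: palindrome

1


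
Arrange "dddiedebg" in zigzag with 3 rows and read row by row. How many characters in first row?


Zigzag "dddiedebg" into 3 rows:
Placing characters:
  'd' => row 0
  'd' => row 1
  'd' => row 2
  'i' => row 1
  'e' => row 0
  'd' => row 1
  'e' => row 2
  'b' => row 1
  'g' => row 0
Rows:
  Row 0: "deg"
  Row 1: "didb"
  Row 2: "de"
First row length: 3

3


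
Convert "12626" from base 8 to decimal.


Input: "12626" in base 8
Positional expansion:
  Digit '1' (value 1) x 8^4 = 4096
  Digit '2' (value 2) x 8^3 = 1024
  Digit '6' (value 6) x 8^2 = 384
  Digit '2' (value 2) x 8^1 = 16
  Digit '6' (value 6) x 8^0 = 6
Sum = 5526

5526


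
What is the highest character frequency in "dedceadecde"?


Input: dedceadecde
Character counts:
  'a': 1
  'c': 2
  'd': 4
  'e': 4
Maximum frequency: 4

4


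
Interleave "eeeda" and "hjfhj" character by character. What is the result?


Interleaving "eeeda" and "hjfhj":
  Position 0: 'e' from first, 'h' from second => "eh"
  Position 1: 'e' from first, 'j' from second => "ej"
  Position 2: 'e' from first, 'f' from second => "ef"
  Position 3: 'd' from first, 'h' from second => "dh"
  Position 4: 'a' from first, 'j' from second => "aj"
Result: ehejefdhaj

ehejefdhaj


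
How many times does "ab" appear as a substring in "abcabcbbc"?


Searching for "ab" in "abcabcbbc"
Scanning each position:
  Position 0: "ab" => MATCH
  Position 1: "bc" => no
  Position 2: "ca" => no
  Position 3: "ab" => MATCH
  Position 4: "bc" => no
  Position 5: "cb" => no
  Position 6: "bb" => no
  Position 7: "bc" => no
Total occurrences: 2

2


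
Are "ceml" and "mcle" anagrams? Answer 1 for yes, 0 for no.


Strings: "ceml", "mcle"
Sorted first:  celm
Sorted second: celm
Sorted forms match => anagrams

1


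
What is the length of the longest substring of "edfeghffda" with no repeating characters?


Input: "edfeghffda"
Sliding window (track last position of each char):
  Position 0 ('e'): window [0,0] length 1 -- new best
  Position 1 ('d'): window [0,1] length 2 -- new best
  Position 2 ('f'): window [0,2] length 3 -- new best
  Position 3 ('e'): repeat (last at 0), move window start to 1
  Position 3 ('e'): window [1,3] length 3
  Position 4 ('g'): window [1,4] length 4 -- new best
  Position 5 ('h'): window [1,5] length 5 -- new best
  Position 6 ('f'): repeat (last at 2), move window start to 3
  Position 6 ('f'): window [3,6] length 4
  Position 7 ('f'): repeat (last at 6), move window start to 7
  Position 7 ('f'): window [7,7] length 1
  Position 8 ('d'): window [7,8] length 2
  Position 9 ('a'): window [7,9] length 3
Longest substring with no repeats: "dfegh" with length 5

5


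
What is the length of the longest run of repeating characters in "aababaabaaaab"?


Input: "aababaabaaaab"
Scanning for longest run:
  Position 1 ('a'): continues run of 'a', length=2
  Position 2 ('b'): new char, reset run to 1
  Position 3 ('a'): new char, reset run to 1
  Position 4 ('b'): new char, reset run to 1
  Position 5 ('a'): new char, reset run to 1
  Position 6 ('a'): continues run of 'a', length=2
  Position 7 ('b'): new char, reset run to 1
  Position 8 ('a'): new char, reset run to 1
  Position 9 ('a'): continues run of 'a', length=2
  Position 10 ('a'): continues run of 'a', length=3
  Position 11 ('a'): continues run of 'a', length=4
  Position 12 ('b'): new char, reset run to 1
Longest run: 'a' with length 4

4


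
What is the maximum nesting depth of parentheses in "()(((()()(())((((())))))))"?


Input: "()(((()()(())((((())))))))"
Tracking depth:
  Position 0 '(': depth becomes 1
  Position 1 ')': depth becomes 0
  Position 2 '(': depth becomes 1
  Position 3 '(': depth becomes 2
  Position 4 '(': depth becomes 3
  Position 5 '(': depth becomes 4
  Position 6 ')': depth becomes 3
  Position 7 '(': depth becomes 4
  Position 8 ')': depth becomes 3
  Position 9 '(': depth becomes 4
  Position 10 '(': depth becomes 5
  Position 11 ')': depth becomes 4
  Position 12 ')': depth becomes 3
  Position 13 '(': depth becomes 4
  Position 14 '(': depth becomes 5
  Position 15 '(': depth becomes 6
  Position 16 '(': depth becomes 7
  Position 17 '(': depth becomes 8
  Position 18 ')': depth becomes 7
  Position 19 ')': depth becomes 6
  Position 20 ')': depth becomes 5
  Position 21 ')': depth becomes 4
  Position 22 ')': depth becomes 3
  Position 23 ')': depth becomes 2
  Position 24 ')': depth becomes 1
  Position 25 ')': depth becomes 0
Maximum depth reached: 8

8


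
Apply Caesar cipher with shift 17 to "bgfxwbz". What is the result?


Caesar cipher: shift "bgfxwbz" by 17
  'b' (pos 1) + 17 = pos 18 = 's'
  'g' (pos 6) + 17 = pos 23 = 'x'
  'f' (pos 5) + 17 = pos 22 = 'w'
  'x' (pos 23) + 17 = pos 14 = 'o'
  'w' (pos 22) + 17 = pos 13 = 'n'
  'b' (pos 1) + 17 = pos 18 = 's'
  'z' (pos 25) + 17 = pos 16 = 'q'
Result: sxwonsq

sxwonsq


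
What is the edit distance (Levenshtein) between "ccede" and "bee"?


Computing edit distance: "ccede" -> "bee"
DP table:
           b    e    e
      0    1    2    3
  c   1    1    2    3
  c   2    2    2    3
  e   3    3    2    2
  d   4    4    3    3
  e   5    5    4    3
Edit distance = dp[5][3] = 3

3


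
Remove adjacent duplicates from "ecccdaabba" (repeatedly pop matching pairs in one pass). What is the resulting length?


Input: ecccdaabba
Stack-based adjacent duplicate removal:
  Read 'e': push. Stack: e
  Read 'c': push. Stack: ec
  Read 'c': matches stack top 'c' => pop. Stack: e
  Read 'c': push. Stack: ec
  Read 'd': push. Stack: ecd
  Read 'a': push. Stack: ecda
  Read 'a': matches stack top 'a' => pop. Stack: ecd
  Read 'b': push. Stack: ecdb
  Read 'b': matches stack top 'b' => pop. Stack: ecd
  Read 'a': push. Stack: ecda
Final stack: "ecda" (length 4)

4


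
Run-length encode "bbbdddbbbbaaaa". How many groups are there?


Input: bbbdddbbbbaaaa
Scanning for consecutive runs:
  Group 1: 'b' x 3 (positions 0-2)
  Group 2: 'd' x 3 (positions 3-5)
  Group 3: 'b' x 4 (positions 6-9)
  Group 4: 'a' x 4 (positions 10-13)
Total groups: 4

4


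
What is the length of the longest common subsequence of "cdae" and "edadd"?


LCS of "cdae" and "edadd"
DP table:
           e    d    a    d    d
      0    0    0    0    0    0
  c   0    0    0    0    0    0
  d   0    0    1    1    1    1
  a   0    0    1    2    2    2
  e   0    1    1    2    2    2
LCS length = dp[4][5] = 2

2


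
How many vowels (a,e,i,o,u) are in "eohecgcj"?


Input: eohecgcj
Checking each character:
  'e' at position 0: vowel (running total: 1)
  'o' at position 1: vowel (running total: 2)
  'h' at position 2: consonant
  'e' at position 3: vowel (running total: 3)
  'c' at position 4: consonant
  'g' at position 5: consonant
  'c' at position 6: consonant
  'j' at position 7: consonant
Total vowels: 3

3


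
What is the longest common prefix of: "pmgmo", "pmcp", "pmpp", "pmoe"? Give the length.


Words: pmgmo, pmcp, pmpp, pmoe
  Position 0: all 'p' => match
  Position 1: all 'm' => match
  Position 2: ('g', 'c', 'p', 'o') => mismatch, stop
LCP = "pm" (length 2)

2


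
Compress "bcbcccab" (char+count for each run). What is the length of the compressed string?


Input: bcbcccab
Runs:
  'b' x 1 => "b1"
  'c' x 1 => "c1"
  'b' x 1 => "b1"
  'c' x 3 => "c3"
  'a' x 1 => "a1"
  'b' x 1 => "b1"
Compressed: "b1c1b1c3a1b1"
Compressed length: 12

12


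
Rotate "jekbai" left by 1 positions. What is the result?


Input: "jekbai", rotate left by 1
First 1 characters: "j"
Remaining characters: "ekbai"
Concatenate remaining + first: "ekbai" + "j" = "ekbaij"

ekbaij


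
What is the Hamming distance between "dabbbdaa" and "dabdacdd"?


Comparing "dabbbdaa" and "dabdacdd" position by position:
  Position 0: 'd' vs 'd' => same
  Position 1: 'a' vs 'a' => same
  Position 2: 'b' vs 'b' => same
  Position 3: 'b' vs 'd' => differ
  Position 4: 'b' vs 'a' => differ
  Position 5: 'd' vs 'c' => differ
  Position 6: 'a' vs 'd' => differ
  Position 7: 'a' vs 'd' => differ
Total differences (Hamming distance): 5

5


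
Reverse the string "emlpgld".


Input: emlpgld
Reading characters right to left:
  Position 6: 'd'
  Position 5: 'l'
  Position 4: 'g'
  Position 3: 'p'
  Position 2: 'l'
  Position 1: 'm'
  Position 0: 'e'
Reversed: dlgplme

dlgplme


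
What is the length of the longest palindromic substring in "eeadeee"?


Input: "eeadeee"
Checking substrings for palindromes:
  [4:7] "eee" (len 3) => palindrome
  [0:2] "ee" (len 2) => palindrome
  [4:6] "ee" (len 2) => palindrome
  [5:7] "ee" (len 2) => palindrome
Longest palindromic substring: "eee" with length 3

3


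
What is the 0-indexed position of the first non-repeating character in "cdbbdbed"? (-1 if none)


Input: cdbbdbed
Character frequencies:
  'b': 3
  'c': 1
  'd': 3
  'e': 1
Scanning left to right for freq == 1:
  Position 0 ('c'): unique! => answer = 0

0


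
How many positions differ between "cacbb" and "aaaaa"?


Comparing "cacbb" and "aaaaa" position by position:
  Position 0: 'c' vs 'a' => DIFFER
  Position 1: 'a' vs 'a' => same
  Position 2: 'c' vs 'a' => DIFFER
  Position 3: 'b' vs 'a' => DIFFER
  Position 4: 'b' vs 'a' => DIFFER
Positions that differ: 4

4


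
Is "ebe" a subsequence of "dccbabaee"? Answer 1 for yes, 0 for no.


Check if "ebe" is a subsequence of "dccbabaee"
Greedy scan:
  Position 0 ('d'): no match needed
  Position 1 ('c'): no match needed
  Position 2 ('c'): no match needed
  Position 3 ('b'): no match needed
  Position 4 ('a'): no match needed
  Position 5 ('b'): no match needed
  Position 6 ('a'): no match needed
  Position 7 ('e'): matches sub[0] = 'e'
  Position 8 ('e'): no match needed
Only matched 1/3 characters => not a subsequence

0


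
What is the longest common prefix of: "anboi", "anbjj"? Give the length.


Words: anboi, anbjj
  Position 0: all 'a' => match
  Position 1: all 'n' => match
  Position 2: all 'b' => match
  Position 3: ('o', 'j') => mismatch, stop
LCP = "anb" (length 3)

3


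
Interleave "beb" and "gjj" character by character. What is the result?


Interleaving "beb" and "gjj":
  Position 0: 'b' from first, 'g' from second => "bg"
  Position 1: 'e' from first, 'j' from second => "ej"
  Position 2: 'b' from first, 'j' from second => "bj"
Result: bgejbj

bgejbj


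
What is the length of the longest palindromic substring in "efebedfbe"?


Input: "efebedfbe"
Checking substrings for palindromes:
  [0:3] "efe" (len 3) => palindrome
  [2:5] "ebe" (len 3) => palindrome
Longest palindromic substring: "efe" with length 3

3


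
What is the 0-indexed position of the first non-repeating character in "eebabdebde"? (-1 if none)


Input: eebabdebde
Character frequencies:
  'a': 1
  'b': 3
  'd': 2
  'e': 4
Scanning left to right for freq == 1:
  Position 0 ('e'): freq=4, skip
  Position 1 ('e'): freq=4, skip
  Position 2 ('b'): freq=3, skip
  Position 3 ('a'): unique! => answer = 3

3


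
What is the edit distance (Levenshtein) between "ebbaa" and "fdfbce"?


Computing edit distance: "ebbaa" -> "fdfbce"
DP table:
           f    d    f    b    c    e
      0    1    2    3    4    5    6
  e   1    1    2    3    4    5    5
  b   2    2    2    3    3    4    5
  b   3    3    3    3    3    4    5
  a   4    4    4    4    4    4    5
  a   5    5    5    5    5    5    5
Edit distance = dp[5][6] = 5

5


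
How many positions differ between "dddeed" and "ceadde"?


Comparing "dddeed" and "ceadde" position by position:
  Position 0: 'd' vs 'c' => DIFFER
  Position 1: 'd' vs 'e' => DIFFER
  Position 2: 'd' vs 'a' => DIFFER
  Position 3: 'e' vs 'd' => DIFFER
  Position 4: 'e' vs 'd' => DIFFER
  Position 5: 'd' vs 'e' => DIFFER
Positions that differ: 6

6


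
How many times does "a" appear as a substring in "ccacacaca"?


Searching for "a" in "ccacacaca"
Scanning each position:
  Position 0: "c" => no
  Position 1: "c" => no
  Position 2: "a" => MATCH
  Position 3: "c" => no
  Position 4: "a" => MATCH
  Position 5: "c" => no
  Position 6: "a" => MATCH
  Position 7: "c" => no
  Position 8: "a" => MATCH
Total occurrences: 4

4


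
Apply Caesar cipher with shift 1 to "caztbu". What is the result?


Caesar cipher: shift "caztbu" by 1
  'c' (pos 2) + 1 = pos 3 = 'd'
  'a' (pos 0) + 1 = pos 1 = 'b'
  'z' (pos 25) + 1 = pos 0 = 'a'
  't' (pos 19) + 1 = pos 20 = 'u'
  'b' (pos 1) + 1 = pos 2 = 'c'
  'u' (pos 20) + 1 = pos 21 = 'v'
Result: dbaucv

dbaucv


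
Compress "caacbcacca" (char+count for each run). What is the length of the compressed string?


Input: caacbcacca
Runs:
  'c' x 1 => "c1"
  'a' x 2 => "a2"
  'c' x 1 => "c1"
  'b' x 1 => "b1"
  'c' x 1 => "c1"
  'a' x 1 => "a1"
  'c' x 2 => "c2"
  'a' x 1 => "a1"
Compressed: "c1a2c1b1c1a1c2a1"
Compressed length: 16

16


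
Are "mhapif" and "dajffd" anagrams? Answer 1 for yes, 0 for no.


Strings: "mhapif", "dajffd"
Sorted first:  afhimp
Sorted second: addffj
Differ at position 1: 'f' vs 'd' => not anagrams

0


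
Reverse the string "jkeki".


Input: jkeki
Reading characters right to left:
  Position 4: 'i'
  Position 3: 'k'
  Position 2: 'e'
  Position 1: 'k'
  Position 0: 'j'
Reversed: ikekj

ikekj


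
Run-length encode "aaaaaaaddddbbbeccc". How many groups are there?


Input: aaaaaaaddddbbbeccc
Scanning for consecutive runs:
  Group 1: 'a' x 7 (positions 0-6)
  Group 2: 'd' x 4 (positions 7-10)
  Group 3: 'b' x 3 (positions 11-13)
  Group 4: 'e' x 1 (positions 14-14)
  Group 5: 'c' x 3 (positions 15-17)
Total groups: 5

5


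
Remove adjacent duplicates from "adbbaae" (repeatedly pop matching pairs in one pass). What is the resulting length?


Input: adbbaae
Stack-based adjacent duplicate removal:
  Read 'a': push. Stack: a
  Read 'd': push. Stack: ad
  Read 'b': push. Stack: adb
  Read 'b': matches stack top 'b' => pop. Stack: ad
  Read 'a': push. Stack: ada
  Read 'a': matches stack top 'a' => pop. Stack: ad
  Read 'e': push. Stack: ade
Final stack: "ade" (length 3)

3


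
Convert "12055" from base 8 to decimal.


Input: "12055" in base 8
Positional expansion:
  Digit '1' (value 1) x 8^4 = 4096
  Digit '2' (value 2) x 8^3 = 1024
  Digit '0' (value 0) x 8^2 = 0
  Digit '5' (value 5) x 8^1 = 40
  Digit '5' (value 5) x 8^0 = 5
Sum = 5165

5165


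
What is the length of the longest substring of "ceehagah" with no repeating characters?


Input: "ceehagah"
Sliding window (track last position of each char):
  Position 0 ('c'): window [0,0] length 1 -- new best
  Position 1 ('e'): window [0,1] length 2 -- new best
  Position 2 ('e'): repeat (last at 1), move window start to 2
  Position 2 ('e'): window [2,2] length 1
  Position 3 ('h'): window [2,3] length 2
  Position 4 ('a'): window [2,4] length 3 -- new best
  Position 5 ('g'): window [2,5] length 4 -- new best
  Position 6 ('a'): repeat (last at 4), move window start to 5
  Position 6 ('a'): window [5,6] length 2
  Position 7 ('h'): window [5,7] length 3
Longest substring with no repeats: "ehag" with length 4

4


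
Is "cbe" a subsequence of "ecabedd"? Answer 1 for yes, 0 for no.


Check if "cbe" is a subsequence of "ecabedd"
Greedy scan:
  Position 0 ('e'): no match needed
  Position 1 ('c'): matches sub[0] = 'c'
  Position 2 ('a'): no match needed
  Position 3 ('b'): matches sub[1] = 'b'
  Position 4 ('e'): matches sub[2] = 'e'
  Position 5 ('d'): no match needed
  Position 6 ('d'): no match needed
All 3 characters matched => is a subsequence

1


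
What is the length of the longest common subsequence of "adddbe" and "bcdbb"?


LCS of "adddbe" and "bcdbb"
DP table:
           b    c    d    b    b
      0    0    0    0    0    0
  a   0    0    0    0    0    0
  d   0    0    0    1    1    1
  d   0    0    0    1    1    1
  d   0    0    0    1    1    1
  b   0    1    1    1    2    2
  e   0    1    1    1    2    2
LCS length = dp[6][5] = 2

2


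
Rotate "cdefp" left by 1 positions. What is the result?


Input: "cdefp", rotate left by 1
First 1 characters: "c"
Remaining characters: "defp"
Concatenate remaining + first: "defp" + "c" = "defpc"

defpc


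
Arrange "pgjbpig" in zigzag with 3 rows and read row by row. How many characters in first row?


Zigzag "pgjbpig" into 3 rows:
Placing characters:
  'p' => row 0
  'g' => row 1
  'j' => row 2
  'b' => row 1
  'p' => row 0
  'i' => row 1
  'g' => row 2
Rows:
  Row 0: "pp"
  Row 1: "gbi"
  Row 2: "jg"
First row length: 2

2


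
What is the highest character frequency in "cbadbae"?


Input: cbadbae
Character counts:
  'a': 2
  'b': 2
  'c': 1
  'd': 1
  'e': 1
Maximum frequency: 2

2


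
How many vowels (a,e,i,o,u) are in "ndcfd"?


Input: ndcfd
Checking each character:
  'n' at position 0: consonant
  'd' at position 1: consonant
  'c' at position 2: consonant
  'f' at position 3: consonant
  'd' at position 4: consonant
Total vowels: 0

0


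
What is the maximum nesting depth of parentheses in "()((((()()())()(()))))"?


Input: "()((((()()())()(()))))"
Tracking depth:
  Position 0 '(': depth becomes 1
  Position 1 ')': depth becomes 0
  Position 2 '(': depth becomes 1
  Position 3 '(': depth becomes 2
  Position 4 '(': depth becomes 3
  Position 5 '(': depth becomes 4
  Position 6 '(': depth becomes 5
  Position 7 ')': depth becomes 4
  Position 8 '(': depth becomes 5
  Position 9 ')': depth becomes 4
  Position 10 '(': depth becomes 5
  Position 11 ')': depth becomes 4
  Position 12 ')': depth becomes 3
  Position 13 '(': depth becomes 4
  Position 14 ')': depth becomes 3
  Position 15 '(': depth becomes 4
  Position 16 '(': depth becomes 5
  Position 17 ')': depth becomes 4
  Position 18 ')': depth becomes 3
  Position 19 ')': depth becomes 2
  Position 20 ')': depth becomes 1
  Position 21 ')': depth becomes 0
Maximum depth reached: 5

5


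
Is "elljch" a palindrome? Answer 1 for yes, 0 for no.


Input: elljch
Reversed: hcjlle
  Compare pos 0 ('e') with pos 5 ('h'): MISMATCH
  Compare pos 1 ('l') with pos 4 ('c'): MISMATCH
  Compare pos 2 ('l') with pos 3 ('j'): MISMATCH
Result: not a palindrome

0


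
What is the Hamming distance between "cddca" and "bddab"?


Comparing "cddca" and "bddab" position by position:
  Position 0: 'c' vs 'b' => differ
  Position 1: 'd' vs 'd' => same
  Position 2: 'd' vs 'd' => same
  Position 3: 'c' vs 'a' => differ
  Position 4: 'a' vs 'b' => differ
Total differences (Hamming distance): 3

3


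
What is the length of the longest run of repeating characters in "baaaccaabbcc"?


Input: "baaaccaabbcc"
Scanning for longest run:
  Position 1 ('a'): new char, reset run to 1
  Position 2 ('a'): continues run of 'a', length=2
  Position 3 ('a'): continues run of 'a', length=3
  Position 4 ('c'): new char, reset run to 1
  Position 5 ('c'): continues run of 'c', length=2
  Position 6 ('a'): new char, reset run to 1
  Position 7 ('a'): continues run of 'a', length=2
  Position 8 ('b'): new char, reset run to 1
  Position 9 ('b'): continues run of 'b', length=2
  Position 10 ('c'): new char, reset run to 1
  Position 11 ('c'): continues run of 'c', length=2
Longest run: 'a' with length 3

3


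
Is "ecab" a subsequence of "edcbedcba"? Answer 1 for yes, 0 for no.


Check if "ecab" is a subsequence of "edcbedcba"
Greedy scan:
  Position 0 ('e'): matches sub[0] = 'e'
  Position 1 ('d'): no match needed
  Position 2 ('c'): matches sub[1] = 'c'
  Position 3 ('b'): no match needed
  Position 4 ('e'): no match needed
  Position 5 ('d'): no match needed
  Position 6 ('c'): no match needed
  Position 7 ('b'): no match needed
  Position 8 ('a'): matches sub[2] = 'a'
Only matched 3/4 characters => not a subsequence

0


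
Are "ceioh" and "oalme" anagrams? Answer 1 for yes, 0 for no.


Strings: "ceioh", "oalme"
Sorted first:  cehio
Sorted second: aelmo
Differ at position 0: 'c' vs 'a' => not anagrams

0


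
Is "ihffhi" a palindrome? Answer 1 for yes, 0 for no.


Input: ihffhi
Reversed: ihffhi
  Compare pos 0 ('i') with pos 5 ('i'): match
  Compare pos 1 ('h') with pos 4 ('h'): match
  Compare pos 2 ('f') with pos 3 ('f'): match
Result: palindrome

1
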